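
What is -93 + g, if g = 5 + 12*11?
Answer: 44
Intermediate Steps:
g = 137 (g = 5 + 132 = 137)
-93 + g = -93 + 137 = 44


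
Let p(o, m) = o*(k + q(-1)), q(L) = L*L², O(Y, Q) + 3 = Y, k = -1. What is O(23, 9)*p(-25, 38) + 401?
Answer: 1401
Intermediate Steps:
O(Y, Q) = -3 + Y
q(L) = L³
p(o, m) = -2*o (p(o, m) = o*(-1 + (-1)³) = o*(-1 - 1) = o*(-2) = -2*o)
O(23, 9)*p(-25, 38) + 401 = (-3 + 23)*(-2*(-25)) + 401 = 20*50 + 401 = 1000 + 401 = 1401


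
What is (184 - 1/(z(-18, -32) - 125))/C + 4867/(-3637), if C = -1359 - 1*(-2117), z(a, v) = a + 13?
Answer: -392593503/358389980 ≈ -1.0954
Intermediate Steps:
z(a, v) = 13 + a
C = 758 (C = -1359 + 2117 = 758)
(184 - 1/(z(-18, -32) - 125))/C + 4867/(-3637) = (184 - 1/((13 - 18) - 125))/758 + 4867/(-3637) = (184 - 1/(-5 - 125))*(1/758) + 4867*(-1/3637) = (184 - 1/(-130))*(1/758) - 4867/3637 = (184 - 1*(-1/130))*(1/758) - 4867/3637 = (184 + 1/130)*(1/758) - 4867/3637 = (23921/130)*(1/758) - 4867/3637 = 23921/98540 - 4867/3637 = -392593503/358389980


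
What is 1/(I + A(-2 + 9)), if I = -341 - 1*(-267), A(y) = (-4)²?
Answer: -1/58 ≈ -0.017241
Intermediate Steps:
A(y) = 16
I = -74 (I = -341 + 267 = -74)
1/(I + A(-2 + 9)) = 1/(-74 + 16) = 1/(-58) = -1/58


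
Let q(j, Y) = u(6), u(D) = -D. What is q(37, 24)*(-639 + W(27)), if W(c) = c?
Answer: 3672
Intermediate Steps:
q(j, Y) = -6 (q(j, Y) = -1*6 = -6)
q(37, 24)*(-639 + W(27)) = -6*(-639 + 27) = -6*(-612) = 3672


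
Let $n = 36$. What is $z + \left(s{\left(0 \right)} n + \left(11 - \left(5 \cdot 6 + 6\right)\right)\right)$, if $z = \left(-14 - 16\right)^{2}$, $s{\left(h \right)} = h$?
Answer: $875$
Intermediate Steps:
$z = 900$ ($z = \left(-30\right)^{2} = 900$)
$z + \left(s{\left(0 \right)} n + \left(11 - \left(5 \cdot 6 + 6\right)\right)\right) = 900 + \left(0 \cdot 36 + \left(11 - \left(5 \cdot 6 + 6\right)\right)\right) = 900 + \left(0 + \left(11 - \left(30 + 6\right)\right)\right) = 900 + \left(0 + \left(11 - 36\right)\right) = 900 + \left(0 - 25\right) = 900 - 25 = 875$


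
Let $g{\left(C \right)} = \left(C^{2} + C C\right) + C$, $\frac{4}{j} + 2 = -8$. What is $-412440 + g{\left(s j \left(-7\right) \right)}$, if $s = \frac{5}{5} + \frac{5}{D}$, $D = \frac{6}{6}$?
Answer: $- \frac{10296468}{25} \approx -4.1186 \cdot 10^{5}$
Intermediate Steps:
$j = - \frac{2}{5}$ ($j = \frac{4}{-2 - 8} = \frac{4}{-10} = 4 \left(- \frac{1}{10}\right) = - \frac{2}{5} \approx -0.4$)
$D = 1$ ($D = 6 \cdot \frac{1}{6} = 1$)
$s = 6$ ($s = \frac{5}{5} + \frac{5}{1} = 5 \cdot \frac{1}{5} + 5 \cdot 1 = 1 + 5 = 6$)
$g{\left(C \right)} = C + 2 C^{2}$ ($g{\left(C \right)} = \left(C^{2} + C^{2}\right) + C = 2 C^{2} + C = C + 2 C^{2}$)
$-412440 + g{\left(s j \left(-7\right) \right)} = -412440 + 6 \left(- \frac{2}{5}\right) \left(-7\right) \left(1 + 2 \cdot 6 \left(- \frac{2}{5}\right) \left(-7\right)\right) = -412440 + \left(- \frac{12}{5}\right) \left(-7\right) \left(1 + 2 \left(\left(- \frac{12}{5}\right) \left(-7\right)\right)\right) = -412440 + \frac{84 \left(1 + 2 \cdot \frac{84}{5}\right)}{5} = -412440 + \frac{84 \left(1 + \frac{168}{5}\right)}{5} = -412440 + \frac{84}{5} \cdot \frac{173}{5} = -412440 + \frac{14532}{25} = - \frac{10296468}{25}$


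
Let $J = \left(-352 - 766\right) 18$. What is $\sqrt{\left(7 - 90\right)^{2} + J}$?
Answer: $i \sqrt{13235} \approx 115.04 i$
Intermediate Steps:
$J = -20124$ ($J = \left(-352 - 766\right) 18 = \left(-1118\right) 18 = -20124$)
$\sqrt{\left(7 - 90\right)^{2} + J} = \sqrt{\left(7 - 90\right)^{2} - 20124} = \sqrt{\left(-83\right)^{2} - 20124} = \sqrt{6889 - 20124} = \sqrt{-13235} = i \sqrt{13235}$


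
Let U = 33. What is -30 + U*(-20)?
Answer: -690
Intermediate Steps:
-30 + U*(-20) = -30 + 33*(-20) = -30 - 660 = -690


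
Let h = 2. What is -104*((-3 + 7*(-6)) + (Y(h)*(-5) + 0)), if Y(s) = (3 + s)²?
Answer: 17680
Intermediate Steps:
-104*((-3 + 7*(-6)) + (Y(h)*(-5) + 0)) = -104*((-3 + 7*(-6)) + ((3 + 2)²*(-5) + 0)) = -104*((-3 - 42) + (5²*(-5) + 0)) = -104*(-45 + (25*(-5) + 0)) = -104*(-45 + (-125 + 0)) = -104*(-45 - 125) = -104*(-170) = 17680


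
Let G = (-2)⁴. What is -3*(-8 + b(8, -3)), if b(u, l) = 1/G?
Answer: 381/16 ≈ 23.813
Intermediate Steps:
G = 16
b(u, l) = 1/16
-3*(-8 + b(8, -3)) = -3*(-8 + 1/16) = -3*(-127/16) = 381/16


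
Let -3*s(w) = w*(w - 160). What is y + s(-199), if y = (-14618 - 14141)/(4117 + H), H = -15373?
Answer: -89339291/3752 ≈ -23811.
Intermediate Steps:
y = 28759/11256 (y = (-14618 - 14141)/(4117 - 15373) = -28759/(-11256) = -28759*(-1/11256) = 28759/11256 ≈ 2.5550)
s(w) = -w*(-160 + w)/3 (s(w) = -w*(w - 160)/3 = -w*(-160 + w)/3)
y + s(-199) = 28759/11256 + (1/3)*(-199)*(160 - 1*(-199)) = 28759/11256 + (1/3)*(-199)*(160 + 199) = 28759/11256 + (1/3)*(-199)*359 = 28759/11256 - 71441/3 = -89339291/3752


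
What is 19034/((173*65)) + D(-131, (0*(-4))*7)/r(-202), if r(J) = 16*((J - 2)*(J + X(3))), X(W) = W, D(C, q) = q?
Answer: 19034/11245 ≈ 1.6927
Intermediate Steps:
r(J) = 16*(-2 + J)*(3 + J) (r(J) = 16*((J - 2)*(J + 3)) = 16*((-2 + J)*(3 + J)) = 16*(-2 + J)*(3 + J))
19034/((173*65)) + D(-131, (0*(-4))*7)/r(-202) = 19034/((173*65)) + ((0*(-4))*7)/(-96 + 16*(-202) + 16*(-202)**2) = 19034/11245 + (0*7)/(-96 - 3232 + 16*40804) = 19034*(1/11245) + 0/(-96 - 3232 + 652864) = 19034/11245 + 0/649536 = 19034/11245 + 0*(1/649536) = 19034/11245 + 0 = 19034/11245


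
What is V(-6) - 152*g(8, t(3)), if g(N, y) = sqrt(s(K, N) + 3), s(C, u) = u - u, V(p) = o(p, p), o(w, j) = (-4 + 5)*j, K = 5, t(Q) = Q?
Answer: -6 - 152*sqrt(3) ≈ -269.27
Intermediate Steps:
o(w, j) = j (o(w, j) = 1*j = j)
V(p) = p
s(C, u) = 0
g(N, y) = sqrt(3) (g(N, y) = sqrt(0 + 3) = sqrt(3))
V(-6) - 152*g(8, t(3)) = -6 - 152*sqrt(3)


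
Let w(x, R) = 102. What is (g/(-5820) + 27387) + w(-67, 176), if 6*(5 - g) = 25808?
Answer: 479970829/17460 ≈ 27490.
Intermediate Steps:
g = -12889/3 (g = 5 - ⅙*25808 = 5 - 12904/3 = -12889/3 ≈ -4296.3)
(g/(-5820) + 27387) + w(-67, 176) = (-12889/3/(-5820) + 27387) + 102 = (-12889/3*(-1/5820) + 27387) + 102 = (12889/17460 + 27387) + 102 = 478189909/17460 + 102 = 479970829/17460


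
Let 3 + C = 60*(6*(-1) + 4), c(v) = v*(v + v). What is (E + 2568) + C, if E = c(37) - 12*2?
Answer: 5159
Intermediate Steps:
c(v) = 2*v² (c(v) = v*(2*v) = 2*v²)
E = 2714 (E = 2*37² - 12*2 = 2*1369 - 1*24 = 2738 - 24 = 2714)
C = -123 (C = -3 + 60*(6*(-1) + 4) = -3 + 60*(-6 + 4) = -3 + 60*(-2) = -3 - 120 = -123)
(E + 2568) + C = (2714 + 2568) - 123 = 5282 - 123 = 5159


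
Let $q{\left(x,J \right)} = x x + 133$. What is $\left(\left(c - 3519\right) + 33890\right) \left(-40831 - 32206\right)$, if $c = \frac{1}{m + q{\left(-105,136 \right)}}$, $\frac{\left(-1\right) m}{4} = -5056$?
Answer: $- \frac{69611763579751}{31382} \approx -2.2182 \cdot 10^{9}$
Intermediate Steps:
$m = 20224$ ($m = \left(-4\right) \left(-5056\right) = 20224$)
$q{\left(x,J \right)} = 133 + x^{2}$ ($q{\left(x,J \right)} = x^{2} + 133 = 133 + x^{2}$)
$c = \frac{1}{31382}$ ($c = \frac{1}{20224 + \left(133 + \left(-105\right)^{2}\right)} = \frac{1}{20224 + \left(133 + 11025\right)} = \frac{1}{20224 + 11158} = \frac{1}{31382} \approx 3.1865 \cdot 10^{-5}$)
$\left(\left(c - 3519\right) + 33890\right) \left(-40831 - 32206\right) = \left(\left(\frac{1}{31382} - 3519\right) + 33890\right) \left(-40831 - 32206\right) = \left(\left(\frac{1}{31382} - 3519\right) + 33890\right) \left(-73037\right) = \left(- \frac{110433257}{31382} + 33890\right) \left(-73037\right) = \frac{953102723}{31382} \left(-73037\right) = - \frac{69611763579751}{31382}$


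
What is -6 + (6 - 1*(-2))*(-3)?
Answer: -30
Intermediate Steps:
-6 + (6 - 1*(-2))*(-3) = -6 + (6 + 2)*(-3) = -6 + 8*(-3) = -6 - 24 = -30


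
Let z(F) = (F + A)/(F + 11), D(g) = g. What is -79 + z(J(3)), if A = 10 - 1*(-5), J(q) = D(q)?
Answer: -544/7 ≈ -77.714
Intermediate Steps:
J(q) = q
A = 15 (A = 10 + 5 = 15)
z(F) = (15 + F)/(11 + F) (z(F) = (F + 15)/(F + 11) = (15 + F)/(11 + F))
-79 + z(J(3)) = -79 + (15 + 3)/(11 + 3) = -79 + 18/14 = -79 + (1/14)*18 = -79 + 9/7 = -544/7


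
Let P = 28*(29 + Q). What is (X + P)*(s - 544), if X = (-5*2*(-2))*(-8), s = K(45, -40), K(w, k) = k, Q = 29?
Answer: -854976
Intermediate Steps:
s = -40
P = 1624 (P = 28*(29 + 29) = 28*58 = 1624)
X = -160 (X = -10*(-2)*(-8) = 20*(-8) = -160)
(X + P)*(s - 544) = (-160 + 1624)*(-40 - 544) = 1464*(-584) = -854976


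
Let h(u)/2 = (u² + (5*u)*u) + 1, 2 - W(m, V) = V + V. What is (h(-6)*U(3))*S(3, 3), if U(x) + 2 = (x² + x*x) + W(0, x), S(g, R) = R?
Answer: 15624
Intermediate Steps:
W(m, V) = 2 - 2*V (W(m, V) = 2 - (V + V) = 2 - 2*V)
U(x) = -2*x + 2*x² (U(x) = -2 + ((x² + x*x) + (2 - 2*x)) = -2 + ((x² + x²) + (2 - 2*x)) = -2 + (2*x² + (2 - 2*x)) = -2 + (2 - 2*x + 2*x²) = -2*x + 2*x²)
h(u) = 2 + 12*u² (h(u) = 2*((u² + (5*u)*u) + 1) = 2*((u² + 5*u²) + 1) = 2*(6*u² + 1) = 2*(1 + 6*u²) = 2 + 12*u²)
(h(-6)*U(3))*S(3, 3) = ((2 + 12*(-6)²)*(2*3*(-1 + 3)))*3 = ((2 + 12*36)*(2*3*2))*3 = ((2 + 432)*12)*3 = (434*12)*3 = 5208*3 = 15624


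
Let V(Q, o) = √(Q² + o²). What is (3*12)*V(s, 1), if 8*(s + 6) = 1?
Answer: 9*√2273/2 ≈ 214.54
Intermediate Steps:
s = -47/8 (s = -6 + (⅛)*1 = -6 + ⅛ = -47/8 ≈ -5.8750)
(3*12)*V(s, 1) = (3*12)*√((-47/8)² + 1²) = 36*√(2209/64 + 1) = 36*√(2273/64) = 36*(√2273/8) = 9*√2273/2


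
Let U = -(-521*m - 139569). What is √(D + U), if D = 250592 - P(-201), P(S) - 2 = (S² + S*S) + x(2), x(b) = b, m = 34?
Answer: 3*√36341 ≈ 571.90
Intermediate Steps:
P(S) = 4 + 2*S² (P(S) = 2 + ((S² + S*S) + 2) = 2 + ((S² + S²) + 2) = 2 + (2*S² + 2) = 2 + (2 + 2*S²) = 4 + 2*S²)
U = 157283 (U = -(-521*34 - 139569) = -(-17714 - 139569) = -1*(-157283) = 157283)
D = 169786 (D = 250592 - (4 + 2*(-201)²) = 250592 - (4 + 2*40401) = 250592 - (4 + 80802) = 250592 - 1*80806 = 250592 - 80806 = 169786)
√(D + U) = √(169786 + 157283) = √327069 = 3*√36341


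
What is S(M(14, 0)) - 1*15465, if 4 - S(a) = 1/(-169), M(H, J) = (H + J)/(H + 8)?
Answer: -2612908/169 ≈ -15461.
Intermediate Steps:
M(H, J) = (H + J)/(8 + H)
S(a) = 677/169 (S(a) = 4 - 1/(-169) = 4 - 1*(-1/169) = 4 + 1/169 = 677/169)
S(M(14, 0)) - 1*15465 = 677/169 - 1*15465 = 677/169 - 15465 = -2612908/169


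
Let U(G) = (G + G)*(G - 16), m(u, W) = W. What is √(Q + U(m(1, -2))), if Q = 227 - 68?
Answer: √231 ≈ 15.199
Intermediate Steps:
Q = 159
U(G) = 2*G*(-16 + G) (U(G) = (2*G)*(-16 + G) = 2*G*(-16 + G))
√(Q + U(m(1, -2))) = √(159 + 2*(-2)*(-16 - 2)) = √(159 + 2*(-2)*(-18)) = √(159 + 72) = √231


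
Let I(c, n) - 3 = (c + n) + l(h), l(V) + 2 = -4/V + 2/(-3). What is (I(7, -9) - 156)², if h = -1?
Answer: 212521/9 ≈ 23613.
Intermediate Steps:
l(V) = -8/3 - 4/V (l(V) = -2 + (-4/V + 2/(-3)) = -2 + (-4/V + 2*(-⅓)) = -2 + (-4/V - ⅔) = -2 + (-⅔ - 4/V) = -8/3 - 4/V)
I(c, n) = 13/3 + c + n (I(c, n) = 3 + ((c + n) + (-8/3 - 4/(-1))) = 3 + ((c + n) + (-8/3 - 4*(-1))) = 3 + ((c + n) + (-8/3 + 4)) = 3 + ((c + n) + 4/3) = 3 + (4/3 + c + n) = 13/3 + c + n)
(I(7, -9) - 156)² = ((13/3 + 7 - 9) - 156)² = (7/3 - 156)² = (-461/3)² = 212521/9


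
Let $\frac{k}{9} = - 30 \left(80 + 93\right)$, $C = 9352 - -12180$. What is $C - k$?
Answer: $68242$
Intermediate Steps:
$C = 21532$ ($C = 9352 + 12180 = 21532$)
$k = -46710$ ($k = 9 \left(- 30 \left(80 + 93\right)\right) = 9 \left(\left(-30\right) 173\right) = 9 \left(-5190\right) = -46710$)
$C - k = 21532 - -46710 = 21532 + 46710 = 68242$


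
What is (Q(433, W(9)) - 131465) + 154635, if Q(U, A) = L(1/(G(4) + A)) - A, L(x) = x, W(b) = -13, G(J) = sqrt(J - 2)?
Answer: 3871548/167 - sqrt(2)/167 ≈ 23183.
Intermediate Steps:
G(J) = sqrt(-2 + J)
Q(U, A) = 1/(A + sqrt(2)) - A (Q(U, A) = 1/(sqrt(-2 + 4) + A) - A = 1/(sqrt(2) + A) - A = 1/(A + sqrt(2)) - A)
(Q(433, W(9)) - 131465) + 154635 = ((1 - 1*(-13)*(-13 + sqrt(2)))/(-13 + sqrt(2)) - 131465) + 154635 = ((1 + (-169 + 13*sqrt(2)))/(-13 + sqrt(2)) - 131465) + 154635 = ((-168 + 13*sqrt(2))/(-13 + sqrt(2)) - 131465) + 154635 = (-131465 + (-168 + 13*sqrt(2))/(-13 + sqrt(2))) + 154635 = 23170 + (-168 + 13*sqrt(2))/(-13 + sqrt(2))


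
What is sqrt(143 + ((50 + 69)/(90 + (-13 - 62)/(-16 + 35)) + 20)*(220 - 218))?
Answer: sqrt(496593645)/1635 ≈ 13.630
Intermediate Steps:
sqrt(143 + ((50 + 69)/(90 + (-13 - 62)/(-16 + 35)) + 20)*(220 - 218)) = sqrt(143 + (119/(90 - 75/19) + 20)*2) = sqrt(143 + (119/(1635/19) + 20)*2) = sqrt(143 + (119*(19/1635) + 20)*2) = sqrt(143 + (2261/1635 + 20)*2) = sqrt(143 + (34961/1635)*2) = sqrt(143 + 69922/1635) = sqrt(303727/1635) = sqrt(496593645)/1635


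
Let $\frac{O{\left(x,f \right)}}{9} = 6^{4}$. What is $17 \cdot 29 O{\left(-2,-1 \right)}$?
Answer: $5750352$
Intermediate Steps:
$O{\left(x,f \right)} = 11664$ ($O{\left(x,f \right)} = 9 \cdot 6^{4} = 9 \cdot 1296 = 11664$)
$17 \cdot 29 O{\left(-2,-1 \right)} = 17 \cdot 29 \cdot 11664 = 493 \cdot 11664 = 5750352$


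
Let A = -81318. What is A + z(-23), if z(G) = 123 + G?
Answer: -81218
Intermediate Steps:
A + z(-23) = -81318 + (123 - 23) = -81318 + 100 = -81218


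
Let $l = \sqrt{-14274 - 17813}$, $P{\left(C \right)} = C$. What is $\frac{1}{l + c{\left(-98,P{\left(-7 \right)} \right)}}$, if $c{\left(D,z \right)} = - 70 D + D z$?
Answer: $- \frac{i}{\sqrt{32087} - 7546 i} \approx 0.00013245 - 3.144 \cdot 10^{-6} i$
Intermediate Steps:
$l = i \sqrt{32087}$ ($l = \sqrt{-32087} = i \sqrt{32087} \approx 179.13 i$)
$\frac{1}{l + c{\left(-98,P{\left(-7 \right)} \right)}} = \frac{1}{i \sqrt{32087} - 98 \left(-70 - 7\right)} = \frac{1}{i \sqrt{32087} - -7546} = \frac{1}{i \sqrt{32087} + 7546} = \frac{1}{7546 + i \sqrt{32087}}$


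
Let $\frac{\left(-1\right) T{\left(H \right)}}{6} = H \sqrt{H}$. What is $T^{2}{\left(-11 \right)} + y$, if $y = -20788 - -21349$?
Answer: $-47355$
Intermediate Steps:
$T{\left(H \right)} = - 6 H^{\frac{3}{2}}$ ($T{\left(H \right)} = - 6 H \sqrt{H} = - 6 H^{\frac{3}{2}}$)
$y = 561$ ($y = -20788 + 21349 = 561$)
$T^{2}{\left(-11 \right)} + y = \left(- 6 \left(-11\right)^{\frac{3}{2}}\right)^{2} + 561 = \left(- 6 \left(- 11 i \sqrt{11}\right)\right)^{2} + 561 = \left(66 i \sqrt{11}\right)^{2} + 561 = -47916 + 561 = -47355$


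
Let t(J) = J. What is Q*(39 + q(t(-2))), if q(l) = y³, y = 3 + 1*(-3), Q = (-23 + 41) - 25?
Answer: -273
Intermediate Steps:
Q = -7 (Q = 18 - 25 = -7)
y = 0 (y = 3 - 3 = 0)
q(l) = 0 (q(l) = 0³ = 0)
Q*(39 + q(t(-2))) = -7*(39 + 0) = -7*39 = -273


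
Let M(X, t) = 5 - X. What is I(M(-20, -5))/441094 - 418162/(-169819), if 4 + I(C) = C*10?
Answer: 92245262351/37453070993 ≈ 2.4630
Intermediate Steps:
I(C) = -4 + 10*C (I(C) = -4 + C*10 = -4 + 10*C)
I(M(-20, -5))/441094 - 418162/(-169819) = (-4 + 10*(5 - 1*(-20)))/441094 - 418162/(-169819) = (-4 + 10*(5 + 20))*(1/441094) - 418162*(-1/169819) = (-4 + 10*25)*(1/441094) + 418162/169819 = (-4 + 250)*(1/441094) + 418162/169819 = 246*(1/441094) + 418162/169819 = 123/220547 + 418162/169819 = 92245262351/37453070993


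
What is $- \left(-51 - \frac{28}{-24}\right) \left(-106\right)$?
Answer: $- \frac{15847}{3} \approx -5282.3$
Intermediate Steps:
$- \left(-51 - \frac{28}{-24}\right) \left(-106\right) = - \left(-51 - - \frac{7}{6}\right) \left(-106\right) = - \left(-51 + \frac{7}{6}\right) \left(-106\right) = - \frac{\left(-299\right) \left(-106\right)}{6} = \left(-1\right) \frac{15847}{3} = - \frac{15847}{3}$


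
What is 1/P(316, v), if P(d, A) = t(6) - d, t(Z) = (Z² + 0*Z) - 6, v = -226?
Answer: -1/286 ≈ -0.0034965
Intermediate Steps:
t(Z) = -6 + Z² (t(Z) = (Z² + 0) - 6 = Z² - 6 = -6 + Z²)
P(d, A) = 30 - d (P(d, A) = (-6 + 6²) - d = (-6 + 36) - d = 30 - d)
1/P(316, v) = 1/(30 - 1*316) = 1/(30 - 316) = 1/(-286) = -1/286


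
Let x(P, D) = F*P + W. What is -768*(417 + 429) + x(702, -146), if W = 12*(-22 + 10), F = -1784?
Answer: -1902240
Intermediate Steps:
W = -144 (W = 12*(-12) = -144)
x(P, D) = -144 - 1784*P (x(P, D) = -1784*P - 144 = -144 - 1784*P)
-768*(417 + 429) + x(702, -146) = -768*(417 + 429) + (-144 - 1784*702) = -768*846 + (-144 - 1252368) = -649728 - 1252512 = -1902240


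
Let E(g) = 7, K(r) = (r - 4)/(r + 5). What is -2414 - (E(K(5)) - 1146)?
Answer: -1275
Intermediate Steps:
K(r) = (-4 + r)/(5 + r)
-2414 - (E(K(5)) - 1146) = -2414 - (7 - 1146) = -2414 - 1*(-1139) = -2414 + 1139 = -1275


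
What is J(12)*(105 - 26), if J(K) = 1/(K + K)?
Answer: 79/24 ≈ 3.2917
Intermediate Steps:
J(K) = 1/(2*K)
J(12)*(105 - 26) = ((½)/12)*(105 - 26) = ((½)*(1/12))*79 = (1/24)*79 = 79/24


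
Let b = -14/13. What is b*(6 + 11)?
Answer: -238/13 ≈ -18.308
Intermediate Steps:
b = -14/13 (b = -14*1/13 = -14/13 ≈ -1.0769)
b*(6 + 11) = -14*(6 + 11)/13 = -14/13*17 = -238/13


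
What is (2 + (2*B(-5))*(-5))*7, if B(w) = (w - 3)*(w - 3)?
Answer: -4466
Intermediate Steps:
B(w) = (-3 + w)² (B(w) = (-3 + w)*(-3 + w) = (-3 + w)²)
(2 + (2*B(-5))*(-5))*7 = (2 + (2*(-3 - 5)²)*(-5))*7 = (2 + (2*(-8)²)*(-5))*7 = (2 + (2*64)*(-5))*7 = (2 + 128*(-5))*7 = (2 - 640)*7 = -638*7 = -4466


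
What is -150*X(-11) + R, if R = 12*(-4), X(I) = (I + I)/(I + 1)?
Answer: -378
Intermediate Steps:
X(I) = 2*I/(1 + I) (X(I) = (2*I)/(1 + I) = 2*I/(1 + I))
R = -48
-150*X(-11) + R = -300*(-11)/(1 - 11) - 48 = -300*(-11)/(-10) - 48 = -300*(-11)*(-1)/10 - 48 = -150*11/5 - 48 = -330 - 48 = -378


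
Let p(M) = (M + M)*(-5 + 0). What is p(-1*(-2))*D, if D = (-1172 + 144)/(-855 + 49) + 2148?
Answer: -17323160/403 ≈ -42986.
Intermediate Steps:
p(M) = -10*M (p(M) = (2*M)*(-5) = -10*M)
D = 866158/403 (D = -1028/(-806) + 2148 = -1028*(-1/806) + 2148 = 514/403 + 2148 = 866158/403 ≈ 2149.3)
p(-1*(-2))*D = -(-10)*(-2)*(866158/403) = -10*2*(866158/403) = -20*866158/403 = -17323160/403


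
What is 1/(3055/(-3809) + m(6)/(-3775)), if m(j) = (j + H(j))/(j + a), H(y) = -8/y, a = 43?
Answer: -23227575/18630211 ≈ -1.2468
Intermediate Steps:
m(j) = (j - 8/j)/(43 + j) (m(j) = (j - 8/j)/(j + 43) = (j - 8/j)/(43 + j))
1/(3055/(-3809) + m(6)/(-3775)) = 1/(3055/(-3809) + ((-8 + 6²)/(6*(43 + 6)))/(-3775)) = 1/(3055*(-1/3809) + ((⅙)*(-8 + 36)/49)*(-1/3775)) = 1/(-235/293 + ((⅙)*(1/49)*28)*(-1/3775)) = 1/(-235/293 + (2/21)*(-1/3775)) = 1/(-235/293 - 2/79275) = 1/(-18630211/23227575) = -23227575/18630211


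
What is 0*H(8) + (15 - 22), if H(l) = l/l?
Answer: -7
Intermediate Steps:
H(l) = 1
0*H(8) + (15 - 22) = 0*1 + (15 - 22) = 0 - 7 = -7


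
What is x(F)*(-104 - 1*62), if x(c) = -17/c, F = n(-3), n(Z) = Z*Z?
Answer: 2822/9 ≈ 313.56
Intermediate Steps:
n(Z) = Z²
F = 9 (F = (-3)² = 9)
x(F)*(-104 - 1*62) = (-17/9)*(-104 - 1*62) = (-17*⅑)*(-104 - 62) = -17/9*(-166) = 2822/9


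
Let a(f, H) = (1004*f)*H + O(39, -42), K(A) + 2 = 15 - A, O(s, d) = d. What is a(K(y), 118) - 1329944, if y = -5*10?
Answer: 6133750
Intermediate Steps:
y = -50
K(A) = 13 - A (K(A) = -2 + (15 - A) = 13 - A)
a(f, H) = -42 + 1004*H*f (a(f, H) = (1004*f)*H - 42 = 1004*H*f - 42 = -42 + 1004*H*f)
a(K(y), 118) - 1329944 = (-42 + 1004*118*(13 - 1*(-50))) - 1329944 = (-42 + 1004*118*(13 + 50)) - 1329944 = (-42 + 1004*118*63) - 1329944 = (-42 + 7463736) - 1329944 = 7463694 - 1329944 = 6133750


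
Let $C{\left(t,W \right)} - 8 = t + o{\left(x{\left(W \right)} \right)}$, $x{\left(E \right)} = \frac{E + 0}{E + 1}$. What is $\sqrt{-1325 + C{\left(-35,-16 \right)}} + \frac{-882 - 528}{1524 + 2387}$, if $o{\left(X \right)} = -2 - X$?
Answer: $- \frac{1410}{3911} + \frac{i \sqrt{304890}}{15} \approx -0.36052 + 36.811 i$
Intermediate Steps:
$x{\left(E \right)} = \frac{E}{1 + E}$
$C{\left(t,W \right)} = 6 + t - \frac{W}{1 + W}$ ($C{\left(t,W \right)} = 8 - \left(2 - t + \frac{W}{1 + W}\right) = 6 + t - \frac{W}{1 + W}$)
$\sqrt{-1325 + C{\left(-35,-16 \right)}} + \frac{-882 - 528}{1524 + 2387} = \sqrt{-1325 + \frac{\left(-1\right) \left(-16\right) + \left(1 - 16\right) \left(6 - 35\right)}{1 - 16}} + \frac{-882 - 528}{1524 + 2387} = \sqrt{-1325 + \frac{16 - -435}{-15}} - \frac{1410}{3911} = \sqrt{-1325 - \frac{16 + 435}{15}} - \frac{1410}{3911} = \sqrt{-1325 - \frac{451}{15}} - \frac{1410}{3911} = \sqrt{- \frac{20326}{15}} - \frac{1410}{3911} = \frac{i \sqrt{304890}}{15} - \frac{1410}{3911} = - \frac{1410}{3911} + \frac{i \sqrt{304890}}{15}$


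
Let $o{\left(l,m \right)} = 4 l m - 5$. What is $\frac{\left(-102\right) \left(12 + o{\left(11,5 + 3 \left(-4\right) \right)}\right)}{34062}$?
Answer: $\frac{731}{811} \approx 0.90136$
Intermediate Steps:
$o{\left(l,m \right)} = -5 + 4 l m$ ($o{\left(l,m \right)} = 4 l m - 5 = -5 + 4 l m$)
$\frac{\left(-102\right) \left(12 + o{\left(11,5 + 3 \left(-4\right) \right)}\right)}{34062} = \frac{\left(-102\right) \left(12 + \left(-5 + 4 \cdot 11 \left(5 + 3 \left(-4\right)\right)\right)\right)}{34062} = - 102 \left(12 + \left(-5 + 4 \cdot 11 \left(5 - 12\right)\right)\right) \frac{1}{34062} = - 102 \left(12 + \left(-5 + 4 \cdot 11 \left(-7\right)\right)\right) \frac{1}{34062} = - 102 \left(12 - 313\right) \frac{1}{34062} = \left(-102\right) \left(-301\right) \frac{1}{34062} = 30702 \cdot \frac{1}{34062} = \frac{731}{811}$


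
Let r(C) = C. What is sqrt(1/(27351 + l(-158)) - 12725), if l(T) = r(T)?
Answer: 2*I*sqrt(2352404729083)/27193 ≈ 112.81*I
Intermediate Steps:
l(T) = T
sqrt(1/(27351 + l(-158)) - 12725) = sqrt(1/(27351 - 158) - 12725) = sqrt(1/27193 - 12725) = sqrt(-346030924/27193) = 2*I*sqrt(2352404729083)/27193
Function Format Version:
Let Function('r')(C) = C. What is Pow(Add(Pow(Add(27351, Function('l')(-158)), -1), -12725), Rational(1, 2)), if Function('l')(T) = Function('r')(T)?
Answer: Mul(Rational(2, 27193), I, Pow(2352404729083, Rational(1, 2))) ≈ Mul(112.81, I)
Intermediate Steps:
Function('l')(T) = T
Pow(Add(Pow(Add(27351, Function('l')(-158)), -1), -12725), Rational(1, 2)) = Pow(Add(Pow(Add(27351, -158), -1), -12725), Rational(1, 2)) = Pow(Add(Pow(27193, -1), -12725), Rational(1, 2)) = Pow(Add(Rational(1, 27193), -12725), Rational(1, 2)) = Pow(Rational(-346030924, 27193), Rational(1, 2)) = Mul(Rational(2, 27193), I, Pow(2352404729083, Rational(1, 2)))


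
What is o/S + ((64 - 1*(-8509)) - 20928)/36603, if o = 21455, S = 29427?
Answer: 20083180/51291261 ≈ 0.39155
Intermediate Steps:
o/S + ((64 - 1*(-8509)) - 20928)/36603 = 21455/29427 + ((64 - 1*(-8509)) - 20928)/36603 = 21455*(1/29427) + ((64 + 8509) - 20928)*(1/36603) = 21455/29427 + (8573 - 20928)*(1/36603) = 21455/29427 - 12355*1/36603 = 21455/29427 - 1765/5229 = 20083180/51291261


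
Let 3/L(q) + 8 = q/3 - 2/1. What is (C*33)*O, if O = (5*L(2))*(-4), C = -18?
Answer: -26730/7 ≈ -3818.6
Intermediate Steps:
L(q) = 3/(-10 + q/3) (L(q) = 3/(-8 + (q/3 - 2/1)) = 3/(-8 + (q*(⅓) - 2*1)) = 3/(-8 + (q/3 - 2)) = 3/(-8 + (-2 + q/3)) = 3/(-10 + q/3))
O = 45/7 (O = (5*(9/(-30 + 2)))*(-4) = (5*(9/(-28)))*(-4) = (5*(9*(-1/28)))*(-4) = (5*(-9/28))*(-4) = -45/28*(-4) = 45/7 ≈ 6.4286)
(C*33)*O = -18*33*(45/7) = -594*45/7 = -26730/7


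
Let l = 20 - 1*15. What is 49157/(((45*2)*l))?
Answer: 49157/450 ≈ 109.24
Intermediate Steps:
l = 5 (l = 20 - 15 = 5)
49157/(((45*2)*l)) = 49157/(((45*2)*5)) = 49157/((90*5)) = 49157/450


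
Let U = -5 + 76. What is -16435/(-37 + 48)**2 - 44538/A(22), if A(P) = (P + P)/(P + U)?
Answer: -22814057/242 ≈ -94273.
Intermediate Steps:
U = 71
A(P) = 2*P/(71 + P) (A(P) = (P + P)/(P + 71) = (2*P)/(71 + P) = 2*P/(71 + P))
-16435/(-37 + 48)**2 - 44538/A(22) = -16435/(-37 + 48)**2 - 44538/(2*22/(71 + 22)) = -16435/(11**2) - 44538/(2*22/93) = -16435/121 - 44538/(2*22*(1/93)) = -16435*1/121 - 44538/44/93 = -16435/121 - 44538*93/44 = -16435/121 - 2071017/22 = -22814057/242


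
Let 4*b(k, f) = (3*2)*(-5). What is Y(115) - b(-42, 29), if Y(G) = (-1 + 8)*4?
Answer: 71/2 ≈ 35.500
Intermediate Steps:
Y(G) = 28 (Y(G) = 7*4 = 28)
b(k, f) = -15/2 (b(k, f) = ((3*2)*(-5))/4 = (6*(-5))/4 = (1/4)*(-30) = -15/2)
Y(115) - b(-42, 29) = 28 - 1*(-15/2) = 28 + 15/2 = 71/2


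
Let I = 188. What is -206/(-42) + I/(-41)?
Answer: 275/861 ≈ 0.31940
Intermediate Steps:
-206/(-42) + I/(-41) = -206/(-42) + 188/(-41) = -206*(-1/42) + 188*(-1/41) = 103/21 - 188/41 = 275/861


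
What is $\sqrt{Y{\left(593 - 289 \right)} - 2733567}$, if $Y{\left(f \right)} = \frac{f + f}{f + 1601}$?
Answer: $\frac{i \sqrt{9920181823935}}{1905} \approx 1653.3 i$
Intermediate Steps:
$Y{\left(f \right)} = \frac{2 f}{1601 + f}$
$\sqrt{Y{\left(593 - 289 \right)} - 2733567} = \sqrt{\frac{2 \left(593 - 289\right)}{1601 + \left(593 - 289\right)} - 2733567} = \sqrt{2 \cdot 304 \frac{1}{1601 + 304} - 2733567} = \sqrt{2 \cdot 304 \cdot \frac{1}{1905} - 2733567} = \sqrt{\frac{608}{1905} - 2733567} = \sqrt{- \frac{5207444527}{1905}} = \frac{i \sqrt{9920181823935}}{1905}$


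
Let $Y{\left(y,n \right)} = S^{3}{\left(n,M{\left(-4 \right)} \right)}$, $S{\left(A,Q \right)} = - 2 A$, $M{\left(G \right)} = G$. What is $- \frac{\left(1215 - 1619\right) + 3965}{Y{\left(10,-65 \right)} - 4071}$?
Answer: $- \frac{3561}{2192929} \approx -0.0016239$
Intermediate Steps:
$Y{\left(y,n \right)} = - 8 n^{3}$ ($Y{\left(y,n \right)} = \left(- 2 n\right)^{3} = - 8 n^{3}$)
$- \frac{\left(1215 - 1619\right) + 3965}{Y{\left(10,-65 \right)} - 4071} = - \frac{\left(1215 - 1619\right) + 3965}{- 8 \left(-65\right)^{3} - 4071} = - \frac{\left(1215 - 1619\right) + 3965}{\left(-8\right) \left(-274625\right) - 4071} = - \frac{-404 + 3965}{2197000 - 4071} = - \frac{3561}{2192929}$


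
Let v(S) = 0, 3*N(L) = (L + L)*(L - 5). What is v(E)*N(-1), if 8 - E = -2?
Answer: 0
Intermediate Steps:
E = 10 (E = 8 - 1*(-2) = 8 + 2 = 10)
N(L) = 2*L*(-5 + L)/3 (N(L) = ((L + L)*(L - 5))/3 = ((2*L)*(-5 + L))/3 = (2*L*(-5 + L))/3 = 2*L*(-5 + L)/3)
v(E)*N(-1) = 0*((2/3)*(-1)*(-5 - 1)) = 0*((2/3)*(-1)*(-6)) = 0*4 = 0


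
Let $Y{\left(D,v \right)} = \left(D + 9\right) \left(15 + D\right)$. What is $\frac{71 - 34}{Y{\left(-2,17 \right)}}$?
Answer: $\frac{37}{91} \approx 0.40659$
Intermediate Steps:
$Y{\left(D,v \right)} = \left(9 + D\right) \left(15 + D\right)$
$\frac{71 - 34}{Y{\left(-2,17 \right)}} = \frac{71 - 34}{135 + \left(-2\right)^{2} + 24 \left(-2\right)} = \frac{37}{135 + 4 - 48} = \frac{37}{91}$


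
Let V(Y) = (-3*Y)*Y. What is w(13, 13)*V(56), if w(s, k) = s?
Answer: -122304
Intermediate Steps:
V(Y) = -3*Y²
w(13, 13)*V(56) = 13*(-3*56²) = 13*(-3*3136) = 13*(-9408) = -122304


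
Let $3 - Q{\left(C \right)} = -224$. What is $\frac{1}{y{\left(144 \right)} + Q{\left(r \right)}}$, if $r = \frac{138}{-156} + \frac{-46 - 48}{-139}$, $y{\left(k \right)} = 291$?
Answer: $\frac{1}{518} \approx 0.0019305$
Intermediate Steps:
$r = - \frac{753}{3614}$ ($r = 138 \left(- \frac{1}{156}\right) - - \frac{94}{139} = - \frac{23}{26} + \frac{94}{139} = - \frac{753}{3614} \approx -0.20836$)
$Q{\left(C \right)} = 227$ ($Q{\left(C \right)} = 3 - -224 = 3 + 224 = 227$)
$\frac{1}{y{\left(144 \right)} + Q{\left(r \right)}} = \frac{1}{291 + 227} = \frac{1}{518}$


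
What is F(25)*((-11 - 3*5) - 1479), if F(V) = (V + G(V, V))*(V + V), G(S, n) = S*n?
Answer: -48912500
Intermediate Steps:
F(V) = 2*V*(V + V**2) (F(V) = (V + V*V)*(V + V) = (V + V**2)*(2*V) = 2*V*(V + V**2))
F(25)*((-11 - 3*5) - 1479) = (2*25**2*(1 + 25))*((-11 - 3*5) - 1479) = (2*625*26)*((-11 - 15) - 1479) = 32500*(-26 - 1479) = 32500*(-1505) = -48912500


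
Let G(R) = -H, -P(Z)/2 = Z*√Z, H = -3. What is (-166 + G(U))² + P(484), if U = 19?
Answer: 5273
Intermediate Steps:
P(Z) = -2*Z^(3/2) (P(Z) = -2*Z*√Z = -2*Z^(3/2))
G(R) = 3 (G(R) = -1*(-3) = 3)
(-166 + G(U))² + P(484) = (-166 + 3)² - 2*484^(3/2) = (-163)² - 2*10648 = 26569 - 21296 = 5273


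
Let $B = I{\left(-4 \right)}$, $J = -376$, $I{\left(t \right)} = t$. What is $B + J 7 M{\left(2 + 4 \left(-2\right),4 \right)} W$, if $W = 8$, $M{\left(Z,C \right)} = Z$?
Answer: $126332$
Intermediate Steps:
$B = -4$
$B + J 7 M{\left(2 + 4 \left(-2\right),4 \right)} W = -4 - 376 \cdot 7 \left(2 + 4 \left(-2\right)\right) 8 = -4 - 376 \cdot 7 \left(2 - 8\right) 8 = -4 - 376 \cdot 7 \left(-6\right) 8 = -4 - 376 \left(\left(-42\right) 8\right) = -4 - -126336 = -4 + 126336 = 126332$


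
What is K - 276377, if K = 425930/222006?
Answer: -30678463166/111003 ≈ -2.7638e+5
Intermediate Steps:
K = 212965/111003 (K = 425930*(1/222006) = 212965/111003 ≈ 1.9186)
K - 276377 = 212965/111003 - 276377 = -30678463166/111003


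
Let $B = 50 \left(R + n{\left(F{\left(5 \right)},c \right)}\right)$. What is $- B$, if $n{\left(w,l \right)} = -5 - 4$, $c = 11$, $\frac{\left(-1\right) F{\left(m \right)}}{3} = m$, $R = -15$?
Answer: $1200$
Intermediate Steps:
$F{\left(m \right)} = - 3 m$
$n{\left(w,l \right)} = -9$
$B = -1200$ ($B = 50 \left(-15 - 9\right) = 50 \left(-24\right) = -1200$)
$- B = \left(-1\right) \left(-1200\right) = 1200$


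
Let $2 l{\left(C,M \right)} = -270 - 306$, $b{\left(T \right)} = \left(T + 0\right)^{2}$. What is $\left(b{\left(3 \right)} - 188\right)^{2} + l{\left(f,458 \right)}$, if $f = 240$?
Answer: $31753$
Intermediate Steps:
$b{\left(T \right)} = T^{2}$
$l{\left(C,M \right)} = -288$ ($l{\left(C,M \right)} = \frac{-270 - 306}{2} = \frac{1}{2} \left(-576\right) = -288$)
$\left(b{\left(3 \right)} - 188\right)^{2} + l{\left(f,458 \right)} = \left(3^{2} - 188\right)^{2} - 288 = \left(9 - 188\right)^{2} - 288 = \left(-179\right)^{2} - 288 = 32041 - 288 = 31753$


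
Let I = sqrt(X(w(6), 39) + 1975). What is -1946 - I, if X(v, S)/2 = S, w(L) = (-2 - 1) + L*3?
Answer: -1946 - sqrt(2053) ≈ -1991.3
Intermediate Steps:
w(L) = -3 + 3*L
X(v, S) = 2*S
I = sqrt(2053) (I = sqrt(2*39 + 1975) = sqrt(78 + 1975) = sqrt(2053) ≈ 45.310)
-1946 - I = -1946 - sqrt(2053)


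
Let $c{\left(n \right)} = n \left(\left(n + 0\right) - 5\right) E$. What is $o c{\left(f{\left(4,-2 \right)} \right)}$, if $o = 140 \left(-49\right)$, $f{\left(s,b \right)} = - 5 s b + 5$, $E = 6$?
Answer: $-74088000$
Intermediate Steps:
$f{\left(s,b \right)} = 5 - 5 b s$ ($f{\left(s,b \right)} = - 5 b s + 5 = 5 - 5 b s$)
$o = -6860$
$c{\left(n \right)} = 6 n \left(-5 + n\right)$ ($c{\left(n \right)} = n \left(\left(n + 0\right) - 5\right) 6 = n \left(n - 5\right) 6 = n \left(-5 + n\right) 6 = 6 n \left(-5 + n\right)$)
$o c{\left(f{\left(4,-2 \right)} \right)} = - 6860 \cdot 6 \left(5 - \left(-10\right) 4\right) \left(-5 - \left(-5 - 40\right)\right) = - 6860 \cdot 6 \left(5 + 40\right) \left(-5 + \left(5 + 40\right)\right) = - 6860 \cdot 6 \cdot 45 \left(-5 + 45\right) = - 6860 \cdot 6 \cdot 45 \cdot 40 = \left(-6860\right) 10800 = -74088000$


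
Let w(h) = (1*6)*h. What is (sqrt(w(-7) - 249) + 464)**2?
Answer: (464 + I*sqrt(291))**2 ≈ 2.1501e+5 + 15831.0*I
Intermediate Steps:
w(h) = 6*h
(sqrt(w(-7) - 249) + 464)**2 = (sqrt(6*(-7) - 249) + 464)**2 = (sqrt(-42 - 249) + 464)**2 = (sqrt(-291) + 464)**2 = (I*sqrt(291) + 464)**2 = (464 + I*sqrt(291))**2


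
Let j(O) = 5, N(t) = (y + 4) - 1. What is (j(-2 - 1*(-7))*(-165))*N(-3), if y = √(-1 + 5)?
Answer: -4125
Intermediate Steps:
y = 2 (y = √4 = 2)
N(t) = 5 (N(t) = (2 + 4) - 1 = 6 - 1 = 5)
(j(-2 - 1*(-7))*(-165))*N(-3) = (5*(-165))*5 = -825*5 = -4125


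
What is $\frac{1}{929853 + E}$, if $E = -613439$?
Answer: $\frac{1}{316414} \approx 3.1604 \cdot 10^{-6}$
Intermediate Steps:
$\frac{1}{929853 + E} = \frac{1}{929853 - 613439} = \frac{1}{316414}$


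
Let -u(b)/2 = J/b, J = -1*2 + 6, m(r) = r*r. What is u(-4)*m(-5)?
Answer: 50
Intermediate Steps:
m(r) = r²
J = 4 (J = -2 + 6 = 4)
u(b) = -8/b
u(-4)*m(-5) = -8/(-4)*(-5)² = -8*(-¼)*25 = 2*25 = 50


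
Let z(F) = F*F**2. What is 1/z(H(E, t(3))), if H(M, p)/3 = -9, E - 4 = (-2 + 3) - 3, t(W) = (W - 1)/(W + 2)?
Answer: -1/19683 ≈ -5.0805e-5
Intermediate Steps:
t(W) = (-1 + W)/(2 + W)
E = 2 (E = 4 + ((-2 + 3) - 3) = 4 + (1 - 3) = 4 - 2 = 2)
H(M, p) = -27 (H(M, p) = 3*(-9) = -27)
z(F) = F**3
1/z(H(E, t(3))) = 1/((-27)**3) = 1/(-19683) = -1/19683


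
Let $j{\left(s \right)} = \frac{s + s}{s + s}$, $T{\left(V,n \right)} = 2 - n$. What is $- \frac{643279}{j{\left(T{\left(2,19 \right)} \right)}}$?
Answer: $-643279$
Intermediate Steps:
$j{\left(s \right)} = 1$ ($j{\left(s \right)} = \frac{2 s}{2 s} = 2 s \frac{1}{2 s} = 1$)
$- \frac{643279}{j{\left(T{\left(2,19 \right)} \right)}} = - \frac{643279}{1} = \left(-643279\right) 1 = -643279$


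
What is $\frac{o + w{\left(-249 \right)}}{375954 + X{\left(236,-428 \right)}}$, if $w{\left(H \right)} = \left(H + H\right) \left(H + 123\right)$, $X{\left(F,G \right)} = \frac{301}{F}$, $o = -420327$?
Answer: $- \frac{84388644}{88725445} \approx -0.95112$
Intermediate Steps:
$w{\left(H \right)} = 2 H \left(123 + H\right)$
$\frac{o + w{\left(-249 \right)}}{375954 + X{\left(236,-428 \right)}} = \frac{-420327 + 2 \left(-249\right) \left(123 - 249\right)}{375954 + \frac{301}{236}} = \frac{-420327 + 2 \left(-249\right) \left(-126\right)}{375954 + 301 \cdot \frac{1}{236}} = \frac{-420327 + 62748}{375954 + \frac{301}{236}} = - \frac{357579}{\frac{88725445}{236}} = \left(-357579\right) \frac{236}{88725445} = - \frac{84388644}{88725445}$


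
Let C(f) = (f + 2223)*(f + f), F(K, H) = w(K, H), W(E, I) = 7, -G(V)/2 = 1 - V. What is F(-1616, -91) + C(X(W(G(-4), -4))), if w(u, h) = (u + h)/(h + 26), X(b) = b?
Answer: 2031007/65 ≈ 31246.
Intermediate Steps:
G(V) = -2 + 2*V (G(V) = -2*(1 - V) = -2 + 2*V)
w(u, h) = (h + u)/(26 + h)
F(K, H) = (H + K)/(26 + H)
C(f) = 2*f*(2223 + f) (C(f) = (2223 + f)*(2*f) = 2*f*(2223 + f))
F(-1616, -91) + C(X(W(G(-4), -4))) = (-91 - 1616)/(26 - 91) + 2*7*(2223 + 7) = -1707/(-65) + 2*7*2230 = -1/65*(-1707) + 31220 = 1707/65 + 31220 = 2031007/65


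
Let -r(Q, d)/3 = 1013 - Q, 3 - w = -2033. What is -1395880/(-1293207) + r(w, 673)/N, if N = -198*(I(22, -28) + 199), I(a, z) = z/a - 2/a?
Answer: 5628302653/5622864036 ≈ 1.0010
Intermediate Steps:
w = 2036 (w = 3 - 1*(-2033) = 3 + 2033 = 2036)
I(a, z) = -2/a + z/a
r(Q, d) = -3039 + 3*Q (r(Q, d) = -3*(1013 - Q) = -3039 + 3*Q)
N = -39132 (N = -198*((-2 - 28)/22 + 199) = -198*((1/22)*(-30) + 199) = -198*(-15/11 + 199) = -198*2174/11 = -39132)
-1395880/(-1293207) + r(w, 673)/N = -1395880/(-1293207) + (-3039 + 3*2036)/(-39132) = -1395880*(-1/1293207) + (-3039 + 6108)*(-1/39132) = 1395880/1293207 + 3069*(-1/39132) = 1395880/1293207 - 341/4348 = 5628302653/5622864036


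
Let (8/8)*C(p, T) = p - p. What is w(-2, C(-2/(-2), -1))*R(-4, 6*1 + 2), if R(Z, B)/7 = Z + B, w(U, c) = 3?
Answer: 84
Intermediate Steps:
C(p, T) = 0 (C(p, T) = p - p = 0)
R(Z, B) = 7*B + 7*Z (R(Z, B) = 7*(Z + B) = 7*(B + Z) = 7*B + 7*Z)
w(-2, C(-2/(-2), -1))*R(-4, 6*1 + 2) = 3*(7*(6*1 + 2) + 7*(-4)) = 3*(7*(6 + 2) - 28) = 3*(7*8 - 28) = 3*(56 - 28) = 3*28 = 84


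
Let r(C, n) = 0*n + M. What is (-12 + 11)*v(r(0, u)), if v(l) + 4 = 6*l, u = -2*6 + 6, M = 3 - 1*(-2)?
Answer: -26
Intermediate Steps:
M = 5 (M = 3 + 2 = 5)
u = -6 (u = -12 + 6 = -6)
r(C, n) = 5 (r(C, n) = 0*n + 5 = 0 + 5 = 5)
v(l) = -4 + 6*l
(-12 + 11)*v(r(0, u)) = (-12 + 11)*(-4 + 6*5) = -(-4 + 30) = -1*26 = -26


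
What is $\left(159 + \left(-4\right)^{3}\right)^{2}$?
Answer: $9025$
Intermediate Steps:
$\left(159 + \left(-4\right)^{3}\right)^{2} = \left(159 - 64\right)^{2} = 95^{2} = 9025$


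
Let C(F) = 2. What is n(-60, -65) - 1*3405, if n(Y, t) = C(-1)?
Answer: -3403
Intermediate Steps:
n(Y, t) = 2
n(-60, -65) - 1*3405 = 2 - 1*3405 = 2 - 3405 = -3403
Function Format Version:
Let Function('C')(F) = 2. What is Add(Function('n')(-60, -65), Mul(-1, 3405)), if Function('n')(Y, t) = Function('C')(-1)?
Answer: -3403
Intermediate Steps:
Function('n')(Y, t) = 2
Add(Function('n')(-60, -65), Mul(-1, 3405)) = Add(2, Mul(-1, 3405)) = Add(2, -3405) = -3403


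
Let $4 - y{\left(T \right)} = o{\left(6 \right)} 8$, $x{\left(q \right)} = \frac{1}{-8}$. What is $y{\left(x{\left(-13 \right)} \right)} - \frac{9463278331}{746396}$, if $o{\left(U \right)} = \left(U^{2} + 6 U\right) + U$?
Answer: $- \frac{9926043851}{746396} \approx -13299.0$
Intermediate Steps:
$o{\left(U \right)} = U^{2} + 7 U$
$x{\left(q \right)} = - \frac{1}{8}$
$y{\left(T \right)} = -620$ ($y{\left(T \right)} = 4 - 6 \left(7 + 6\right) 8 = 4 - 6 \cdot 13 \cdot 8 = 4 - 78 \cdot 8 = 4 - 624 = -620$)
$y{\left(x{\left(-13 \right)} \right)} - \frac{9463278331}{746396} = -620 - \frac{9463278331}{746396} = - \frac{9926043851}{746396}$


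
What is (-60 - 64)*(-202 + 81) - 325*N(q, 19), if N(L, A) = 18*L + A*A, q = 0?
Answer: -102321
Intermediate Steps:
N(L, A) = A**2 + 18*L (N(L, A) = 18*L + A**2 = A**2 + 18*L)
(-60 - 64)*(-202 + 81) - 325*N(q, 19) = (-60 - 64)*(-202 + 81) - 325*(19**2 + 18*0) = -124*(-121) - 325*(361 + 0) = 15004 - 325*361 = 15004 - 117325 = -102321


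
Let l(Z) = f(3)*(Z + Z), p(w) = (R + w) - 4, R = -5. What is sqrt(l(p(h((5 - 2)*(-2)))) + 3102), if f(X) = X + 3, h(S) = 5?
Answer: sqrt(3054) ≈ 55.263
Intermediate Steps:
f(X) = 3 + X
p(w) = -9 + w (p(w) = (-5 + w) - 4 = -9 + w)
l(Z) = 12*Z (l(Z) = (3 + 3)*(Z + Z) = 6*(2*Z) = 12*Z)
sqrt(l(p(h((5 - 2)*(-2)))) + 3102) = sqrt(12*(-9 + 5) + 3102) = sqrt(12*(-4) + 3102) = sqrt(-48 + 3102) = sqrt(3054)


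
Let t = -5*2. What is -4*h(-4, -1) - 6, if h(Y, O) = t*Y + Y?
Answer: -150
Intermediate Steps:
t = -10
h(Y, O) = -9*Y (h(Y, O) = -10*Y + Y = -9*Y)
-4*h(-4, -1) - 6 = -(-36)*(-4) - 6 = -4*36 - 6 = -144 - 6 = -150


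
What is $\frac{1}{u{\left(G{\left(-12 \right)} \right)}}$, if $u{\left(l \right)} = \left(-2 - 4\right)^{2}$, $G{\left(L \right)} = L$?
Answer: $\frac{1}{36} \approx 0.027778$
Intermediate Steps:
$u{\left(l \right)} = 36$ ($u{\left(l \right)} = \left(-6\right)^{2} = 36$)
$\frac{1}{u{\left(G{\left(-12 \right)} \right)}} = \frac{1}{36}$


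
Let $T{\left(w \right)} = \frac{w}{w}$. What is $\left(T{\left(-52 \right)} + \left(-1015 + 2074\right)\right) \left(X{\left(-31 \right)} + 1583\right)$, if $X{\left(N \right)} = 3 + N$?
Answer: $1648300$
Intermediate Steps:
$T{\left(w \right)} = 1$
$\left(T{\left(-52 \right)} + \left(-1015 + 2074\right)\right) \left(X{\left(-31 \right)} + 1583\right) = \left(1 + \left(-1015 + 2074\right)\right) \left(\left(3 - 31\right) + 1583\right) = \left(1 + 1059\right) \left(-28 + 1583\right) = 1060 \cdot 1555 = 1648300$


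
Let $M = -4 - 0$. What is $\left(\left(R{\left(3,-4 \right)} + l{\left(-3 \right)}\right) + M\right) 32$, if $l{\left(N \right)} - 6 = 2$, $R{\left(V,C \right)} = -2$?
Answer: $64$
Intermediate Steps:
$M = -4$ ($M = -4 + 0 = -4$)
$l{\left(N \right)} = 8$ ($l{\left(N \right)} = 6 + 2 = 8$)
$\left(\left(R{\left(3,-4 \right)} + l{\left(-3 \right)}\right) + M\right) 32 = \left(\left(-2 + 8\right) - 4\right) 32 = \left(6 - 4\right) 32 = 2 \cdot 32 = 64$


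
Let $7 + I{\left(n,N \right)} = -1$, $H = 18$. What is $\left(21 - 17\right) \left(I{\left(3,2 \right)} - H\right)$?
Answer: $-104$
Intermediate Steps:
$I{\left(n,N \right)} = -8$ ($I{\left(n,N \right)} = -7 - 1 = -8$)
$\left(21 - 17\right) \left(I{\left(3,2 \right)} - H\right) = \left(21 - 17\right) \left(-8 - 18\right) = 4 \left(-8 - 18\right) = 4 \left(-26\right) = -104$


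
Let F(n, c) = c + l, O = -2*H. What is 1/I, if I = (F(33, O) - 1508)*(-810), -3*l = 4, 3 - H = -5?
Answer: 1/1235520 ≈ 8.0938e-7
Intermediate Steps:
H = 8 (H = 3 - 1*(-5) = 3 + 5 = 8)
l = -4/3 (l = -1/3*4 = -4/3 ≈ -1.3333)
O = -16 (O = -2*8 = -16)
F(n, c) = -4/3 + c (F(n, c) = c - 4/3 = -4/3 + c)
I = 1235520 (I = ((-4/3 - 16) - 1508)*(-810) = (-52/3 - 1508)*(-810) = -4576/3*(-810) = 1235520)
1/I = 1/1235520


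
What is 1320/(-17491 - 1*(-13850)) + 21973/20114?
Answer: 4859383/6657734 ≈ 0.72989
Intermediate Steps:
1320/(-17491 - 1*(-13850)) + 21973/20114 = 1320/(-17491 + 13850) + 21973*(1/20114) = 1320/(-3641) + 21973/20114 = 1320*(-1/3641) + 21973/20114 = -120/331 + 21973/20114 = 4859383/6657734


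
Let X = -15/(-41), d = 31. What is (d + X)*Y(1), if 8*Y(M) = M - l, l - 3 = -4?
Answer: 643/82 ≈ 7.8415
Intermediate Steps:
l = -1 (l = 3 - 4 = -1)
Y(M) = ⅛ + M/8 (Y(M) = (M - 1*(-1))/8 = (M + 1)/8 = (1 + M)/8 = ⅛ + M/8)
X = 15/41 (X = -15*(-1/41) = 15/41 ≈ 0.36585)
(d + X)*Y(1) = (31 + 15/41)*(⅛ + (⅛)*1) = 1286*(⅛ + ⅛)/41 = (1286/41)*(¼) = 643/82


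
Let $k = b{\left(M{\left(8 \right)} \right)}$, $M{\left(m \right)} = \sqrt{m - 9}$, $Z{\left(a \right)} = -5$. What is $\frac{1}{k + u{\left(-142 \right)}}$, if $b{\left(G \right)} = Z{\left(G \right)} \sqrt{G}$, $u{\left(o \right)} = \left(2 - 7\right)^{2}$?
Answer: $\frac{25}{626} + \frac{i}{626} + \frac{5 \sqrt{i}}{626} + \frac{i \sqrt{i}}{3130} \approx 0.045358 + 0.0074712 i$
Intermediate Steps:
$M{\left(m \right)} = \sqrt{-9 + m}$
$u{\left(o \right)} = 25$ ($u{\left(o \right)} = \left(-5\right)^{2} = 25$)
$b{\left(G \right)} = - 5 \sqrt{G}$
$k = - 5 \sqrt{i}$ ($k = - 5 \sqrt{\sqrt{-9 + 8}} = - 5 \sqrt{\sqrt{-1}} = - 5 \sqrt{i} \approx -3.5355 - 3.5355 i$)
$\frac{1}{k + u{\left(-142 \right)}} = \frac{1}{- 5 \sqrt{i} + 25} = \frac{1}{25 - 5 \sqrt{i}}$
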